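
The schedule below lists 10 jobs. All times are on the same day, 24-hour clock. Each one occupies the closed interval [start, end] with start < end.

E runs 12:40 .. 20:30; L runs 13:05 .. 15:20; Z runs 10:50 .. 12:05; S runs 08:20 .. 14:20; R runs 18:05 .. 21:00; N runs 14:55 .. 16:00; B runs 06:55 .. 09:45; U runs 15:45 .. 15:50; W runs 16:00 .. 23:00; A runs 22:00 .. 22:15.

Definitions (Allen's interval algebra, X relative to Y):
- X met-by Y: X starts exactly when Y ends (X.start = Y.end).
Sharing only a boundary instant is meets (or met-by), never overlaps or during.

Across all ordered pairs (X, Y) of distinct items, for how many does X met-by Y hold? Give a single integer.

1

Checking all 90 ordered pairs for relation 'met-by'; matching pairs in alphabetical order:
(W, N): W met-by N ✓
Count: 1.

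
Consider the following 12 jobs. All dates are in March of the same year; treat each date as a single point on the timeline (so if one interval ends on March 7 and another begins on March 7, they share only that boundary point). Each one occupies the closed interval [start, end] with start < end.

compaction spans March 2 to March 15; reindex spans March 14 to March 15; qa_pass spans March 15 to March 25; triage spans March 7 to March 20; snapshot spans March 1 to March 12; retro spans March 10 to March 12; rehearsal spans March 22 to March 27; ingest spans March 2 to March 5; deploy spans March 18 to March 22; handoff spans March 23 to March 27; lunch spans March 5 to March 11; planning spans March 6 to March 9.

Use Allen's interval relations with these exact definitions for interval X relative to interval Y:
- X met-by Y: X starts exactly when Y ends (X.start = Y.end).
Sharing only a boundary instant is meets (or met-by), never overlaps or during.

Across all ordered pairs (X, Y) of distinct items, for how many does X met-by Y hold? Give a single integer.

Checking all 132 ordered pairs for relation 'met-by'; matching pairs in alphabetical order:
(lunch, ingest): lunch met-by ingest ✓
(qa_pass, compaction): qa_pass met-by compaction ✓
(qa_pass, reindex): qa_pass met-by reindex ✓
(rehearsal, deploy): rehearsal met-by deploy ✓
Count: 4.

4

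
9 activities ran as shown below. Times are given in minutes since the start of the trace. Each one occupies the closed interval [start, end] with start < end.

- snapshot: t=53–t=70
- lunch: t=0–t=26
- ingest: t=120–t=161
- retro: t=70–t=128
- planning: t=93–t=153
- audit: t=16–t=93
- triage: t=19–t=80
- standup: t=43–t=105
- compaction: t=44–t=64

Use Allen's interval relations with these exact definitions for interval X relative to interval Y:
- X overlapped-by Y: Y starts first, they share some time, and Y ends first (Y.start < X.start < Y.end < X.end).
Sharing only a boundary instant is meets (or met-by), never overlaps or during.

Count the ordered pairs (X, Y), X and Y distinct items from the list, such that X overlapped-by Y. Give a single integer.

12

Checking all 72 ordered pairs for relation 'overlapped-by'; matching pairs in alphabetical order:
(audit, lunch): audit overlapped-by lunch ✓
(ingest, planning): ingest overlapped-by planning ✓
(ingest, retro): ingest overlapped-by retro ✓
(planning, retro): planning overlapped-by retro ✓
(planning, standup): planning overlapped-by standup ✓
(retro, audit): retro overlapped-by audit ✓
(retro, standup): retro overlapped-by standup ✓
(retro, triage): retro overlapped-by triage ✓
(snapshot, compaction): snapshot overlapped-by compaction ✓
(standup, audit): standup overlapped-by audit ✓
(standup, triage): standup overlapped-by triage ✓
(triage, lunch): triage overlapped-by lunch ✓
Count: 12.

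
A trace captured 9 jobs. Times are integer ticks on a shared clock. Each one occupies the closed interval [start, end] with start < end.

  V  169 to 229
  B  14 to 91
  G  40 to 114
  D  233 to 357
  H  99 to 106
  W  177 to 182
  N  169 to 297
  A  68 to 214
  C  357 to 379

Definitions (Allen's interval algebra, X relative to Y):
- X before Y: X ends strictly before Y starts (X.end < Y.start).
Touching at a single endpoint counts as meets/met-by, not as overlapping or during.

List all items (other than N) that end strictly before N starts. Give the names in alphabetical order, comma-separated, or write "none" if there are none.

Target N = [169, 297].
A [68, 214] → overlaps → no.
B [14, 91] → before → yes.
C [357, 379] → after → no.
D [233, 357] → overlapped-by → no.
G [40, 114] → before → yes.
H [99, 106] → before → yes.
V [169, 229] → starts → no.
W [177, 182] → during → no.
Result: B, G, H.

B, G, H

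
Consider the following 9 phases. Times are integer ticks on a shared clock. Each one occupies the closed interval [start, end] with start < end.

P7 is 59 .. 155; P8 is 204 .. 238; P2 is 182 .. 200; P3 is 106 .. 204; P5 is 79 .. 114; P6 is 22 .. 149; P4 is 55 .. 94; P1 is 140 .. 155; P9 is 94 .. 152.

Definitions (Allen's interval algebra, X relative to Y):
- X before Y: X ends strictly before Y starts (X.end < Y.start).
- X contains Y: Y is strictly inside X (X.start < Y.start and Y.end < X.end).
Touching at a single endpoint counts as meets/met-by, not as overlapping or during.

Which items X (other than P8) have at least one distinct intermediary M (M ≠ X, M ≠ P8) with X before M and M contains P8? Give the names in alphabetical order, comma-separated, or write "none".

none

Target P8 = [204, 238].
Intermediaries M with M contains P8: none.
Union: none.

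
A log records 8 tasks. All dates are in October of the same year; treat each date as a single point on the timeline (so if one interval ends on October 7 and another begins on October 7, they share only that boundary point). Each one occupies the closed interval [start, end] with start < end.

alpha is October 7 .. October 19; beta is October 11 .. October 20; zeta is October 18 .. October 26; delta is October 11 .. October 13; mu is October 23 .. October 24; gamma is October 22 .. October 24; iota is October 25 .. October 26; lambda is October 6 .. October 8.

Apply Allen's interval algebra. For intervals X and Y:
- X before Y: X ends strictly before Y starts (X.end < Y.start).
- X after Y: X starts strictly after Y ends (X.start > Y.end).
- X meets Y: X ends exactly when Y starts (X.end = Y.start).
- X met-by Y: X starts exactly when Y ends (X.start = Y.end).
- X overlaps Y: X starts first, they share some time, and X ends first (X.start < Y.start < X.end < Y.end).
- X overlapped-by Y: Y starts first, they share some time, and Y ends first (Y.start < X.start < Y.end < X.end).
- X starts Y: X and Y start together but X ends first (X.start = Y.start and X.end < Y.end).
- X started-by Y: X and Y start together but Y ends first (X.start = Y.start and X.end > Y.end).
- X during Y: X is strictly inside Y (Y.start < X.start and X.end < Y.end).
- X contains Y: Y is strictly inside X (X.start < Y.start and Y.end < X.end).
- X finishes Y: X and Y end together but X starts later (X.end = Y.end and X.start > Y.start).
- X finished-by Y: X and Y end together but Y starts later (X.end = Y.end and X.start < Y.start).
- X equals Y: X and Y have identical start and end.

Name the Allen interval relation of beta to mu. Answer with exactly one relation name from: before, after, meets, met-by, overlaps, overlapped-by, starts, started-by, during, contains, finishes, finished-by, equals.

before

beta = [October 11, October 20]; mu = [October 23, October 24].
Compare endpoints: beta.start < mu.start, beta.start < mu.end, beta.end < mu.start, beta.end < mu.end.
That pattern is 'before'.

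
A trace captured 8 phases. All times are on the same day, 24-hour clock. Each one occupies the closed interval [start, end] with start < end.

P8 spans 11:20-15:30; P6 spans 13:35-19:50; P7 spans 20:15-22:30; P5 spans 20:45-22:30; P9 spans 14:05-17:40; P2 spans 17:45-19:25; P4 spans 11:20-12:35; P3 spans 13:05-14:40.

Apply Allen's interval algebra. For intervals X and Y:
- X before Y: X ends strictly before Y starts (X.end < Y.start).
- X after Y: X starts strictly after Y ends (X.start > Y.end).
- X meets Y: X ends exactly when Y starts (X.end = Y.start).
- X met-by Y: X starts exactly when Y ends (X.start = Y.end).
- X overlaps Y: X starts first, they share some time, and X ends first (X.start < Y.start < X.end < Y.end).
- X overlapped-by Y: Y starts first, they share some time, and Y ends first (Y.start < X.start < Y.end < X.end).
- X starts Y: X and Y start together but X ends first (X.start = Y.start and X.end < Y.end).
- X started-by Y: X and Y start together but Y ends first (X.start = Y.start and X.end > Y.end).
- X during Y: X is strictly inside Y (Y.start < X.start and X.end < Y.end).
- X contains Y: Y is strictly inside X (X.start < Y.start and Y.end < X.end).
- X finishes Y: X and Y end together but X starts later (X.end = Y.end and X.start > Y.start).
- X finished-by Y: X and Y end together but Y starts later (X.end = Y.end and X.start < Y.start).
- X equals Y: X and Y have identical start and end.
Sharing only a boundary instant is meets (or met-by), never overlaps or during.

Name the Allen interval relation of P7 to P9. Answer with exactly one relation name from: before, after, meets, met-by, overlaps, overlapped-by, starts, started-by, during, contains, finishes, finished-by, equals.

after

P7 = [20:15, 22:30]; P9 = [14:05, 17:40].
Compare endpoints: P7.start > P9.start, P7.start > P9.end, P7.end > P9.start, P7.end > P9.end.
That pattern is 'after'.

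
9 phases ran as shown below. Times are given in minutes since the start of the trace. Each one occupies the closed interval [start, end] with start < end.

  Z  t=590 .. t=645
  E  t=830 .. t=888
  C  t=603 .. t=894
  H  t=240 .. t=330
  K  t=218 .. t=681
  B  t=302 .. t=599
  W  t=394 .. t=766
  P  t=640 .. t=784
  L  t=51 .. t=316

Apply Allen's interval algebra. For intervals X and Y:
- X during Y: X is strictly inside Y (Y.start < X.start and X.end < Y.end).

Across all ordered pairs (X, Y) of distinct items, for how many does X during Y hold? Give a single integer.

6

Checking all 72 ordered pairs for relation 'during'; matching pairs in alphabetical order:
(B, K): B during K ✓
(E, C): E during C ✓
(H, K): H during K ✓
(P, C): P during C ✓
(Z, K): Z during K ✓
(Z, W): Z during W ✓
Count: 6.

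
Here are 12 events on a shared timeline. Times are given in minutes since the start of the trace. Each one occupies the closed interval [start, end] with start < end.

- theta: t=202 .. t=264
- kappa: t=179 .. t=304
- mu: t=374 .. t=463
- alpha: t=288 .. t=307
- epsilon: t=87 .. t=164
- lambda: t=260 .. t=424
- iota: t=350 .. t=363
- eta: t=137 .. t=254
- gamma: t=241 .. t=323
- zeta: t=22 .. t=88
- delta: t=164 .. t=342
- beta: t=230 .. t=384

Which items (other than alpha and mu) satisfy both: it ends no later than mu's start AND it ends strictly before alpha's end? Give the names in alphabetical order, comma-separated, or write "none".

Conditions: its end is no later than mu's start (X.end <= t=374) AND its end is strictly before alpha's end (X.end < t=307).
beta: end t=384 <= t=374? ✗; end t=384 < t=307? ✗ → no.
delta: end t=342 <= t=374? ✓; end t=342 < t=307? ✗ → no.
epsilon: end t=164 <= t=374? ✓; end t=164 < t=307? ✓ → yes.
eta: end t=254 <= t=374? ✓; end t=254 < t=307? ✓ → yes.
gamma: end t=323 <= t=374? ✓; end t=323 < t=307? ✗ → no.
iota: end t=363 <= t=374? ✓; end t=363 < t=307? ✗ → no.
kappa: end t=304 <= t=374? ✓; end t=304 < t=307? ✓ → yes.
lambda: end t=424 <= t=374? ✗; end t=424 < t=307? ✗ → no.
theta: end t=264 <= t=374? ✓; end t=264 < t=307? ✓ → yes.
zeta: end t=88 <= t=374? ✓; end t=88 < t=307? ✓ → yes.
Result: epsilon, eta, kappa, theta, zeta.

epsilon, eta, kappa, theta, zeta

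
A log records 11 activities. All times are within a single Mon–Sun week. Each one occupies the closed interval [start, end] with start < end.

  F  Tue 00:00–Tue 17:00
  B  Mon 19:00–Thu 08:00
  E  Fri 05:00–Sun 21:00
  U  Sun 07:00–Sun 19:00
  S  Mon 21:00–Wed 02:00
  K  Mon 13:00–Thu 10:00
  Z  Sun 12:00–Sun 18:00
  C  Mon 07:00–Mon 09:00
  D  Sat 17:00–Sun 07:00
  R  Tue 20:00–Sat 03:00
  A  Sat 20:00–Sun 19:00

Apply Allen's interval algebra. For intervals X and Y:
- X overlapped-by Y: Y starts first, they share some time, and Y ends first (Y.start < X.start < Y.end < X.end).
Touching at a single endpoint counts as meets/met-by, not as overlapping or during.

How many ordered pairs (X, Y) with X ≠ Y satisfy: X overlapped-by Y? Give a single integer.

5

Checking all 110 ordered pairs for relation 'overlapped-by'; matching pairs in alphabetical order:
(A, D): A overlapped-by D ✓
(E, R): E overlapped-by R ✓
(R, B): R overlapped-by B ✓
(R, K): R overlapped-by K ✓
(R, S): R overlapped-by S ✓
Count: 5.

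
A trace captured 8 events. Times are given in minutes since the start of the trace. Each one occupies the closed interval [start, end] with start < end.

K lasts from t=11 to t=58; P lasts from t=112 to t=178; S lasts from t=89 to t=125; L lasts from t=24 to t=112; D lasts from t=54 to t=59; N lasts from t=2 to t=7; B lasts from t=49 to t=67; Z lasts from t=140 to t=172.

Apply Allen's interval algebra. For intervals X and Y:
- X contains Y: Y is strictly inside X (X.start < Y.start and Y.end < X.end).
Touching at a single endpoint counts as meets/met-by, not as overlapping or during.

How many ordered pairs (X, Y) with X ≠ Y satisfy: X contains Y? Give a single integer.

Checking all 56 ordered pairs for relation 'contains'; matching pairs in alphabetical order:
(B, D): B contains D ✓
(L, B): L contains B ✓
(L, D): L contains D ✓
(P, Z): P contains Z ✓
Count: 4.

4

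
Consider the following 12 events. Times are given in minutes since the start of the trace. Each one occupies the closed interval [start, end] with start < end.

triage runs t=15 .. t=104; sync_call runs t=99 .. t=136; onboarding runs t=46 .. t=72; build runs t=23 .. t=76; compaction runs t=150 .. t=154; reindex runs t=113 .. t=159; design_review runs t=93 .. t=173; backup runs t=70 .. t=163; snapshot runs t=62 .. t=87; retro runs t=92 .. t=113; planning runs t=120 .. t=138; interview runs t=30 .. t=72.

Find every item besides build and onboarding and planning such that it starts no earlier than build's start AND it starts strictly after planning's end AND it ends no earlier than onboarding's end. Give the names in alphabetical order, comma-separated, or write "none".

Conditions: its start is no earlier than build's start (X.start >= t=23) AND its start is strictly after planning's end (X.start > t=138) AND its end is no earlier than onboarding's end (X.end >= t=72).
backup: start t=70 >= t=23? ✓; start t=70 > t=138? ✗; end t=163 >= t=72? ✓ → no.
compaction: start t=150 >= t=23? ✓; start t=150 > t=138? ✓; end t=154 >= t=72? ✓ → yes.
design_review: start t=93 >= t=23? ✓; start t=93 > t=138? ✗; end t=173 >= t=72? ✓ → no.
interview: start t=30 >= t=23? ✓; start t=30 > t=138? ✗; end t=72 >= t=72? ✓ → no.
reindex: start t=113 >= t=23? ✓; start t=113 > t=138? ✗; end t=159 >= t=72? ✓ → no.
retro: start t=92 >= t=23? ✓; start t=92 > t=138? ✗; end t=113 >= t=72? ✓ → no.
snapshot: start t=62 >= t=23? ✓; start t=62 > t=138? ✗; end t=87 >= t=72? ✓ → no.
sync_call: start t=99 >= t=23? ✓; start t=99 > t=138? ✗; end t=136 >= t=72? ✓ → no.
triage: start t=15 >= t=23? ✗; start t=15 > t=138? ✗; end t=104 >= t=72? ✓ → no.
Result: compaction.

compaction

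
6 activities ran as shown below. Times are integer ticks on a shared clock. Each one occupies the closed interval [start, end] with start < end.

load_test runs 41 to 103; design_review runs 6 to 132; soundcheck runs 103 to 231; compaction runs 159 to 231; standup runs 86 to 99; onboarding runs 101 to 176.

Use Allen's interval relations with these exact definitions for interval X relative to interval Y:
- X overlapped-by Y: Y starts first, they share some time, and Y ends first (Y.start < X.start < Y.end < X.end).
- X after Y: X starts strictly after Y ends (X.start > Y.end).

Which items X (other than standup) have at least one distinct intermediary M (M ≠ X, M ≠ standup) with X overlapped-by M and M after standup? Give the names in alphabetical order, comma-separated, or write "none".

Target standup = [86, 99].
Intermediaries M with M after standup: compaction, onboarding, soundcheck.
Via compaction — items with X overlapped-by compaction: none.
Via onboarding — items with X overlapped-by onboarding: compaction, soundcheck.
Via soundcheck — items with X overlapped-by soundcheck: none.
Union: compaction, soundcheck.

compaction, soundcheck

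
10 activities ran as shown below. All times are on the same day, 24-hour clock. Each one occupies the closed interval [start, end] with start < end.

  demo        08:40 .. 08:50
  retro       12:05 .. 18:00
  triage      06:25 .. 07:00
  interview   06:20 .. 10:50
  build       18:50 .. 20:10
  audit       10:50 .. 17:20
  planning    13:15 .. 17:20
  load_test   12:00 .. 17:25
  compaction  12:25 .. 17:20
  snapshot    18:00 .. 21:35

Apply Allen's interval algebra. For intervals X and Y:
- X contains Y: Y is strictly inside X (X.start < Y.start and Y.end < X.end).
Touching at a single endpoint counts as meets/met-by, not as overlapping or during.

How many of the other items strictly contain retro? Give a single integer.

0

Target retro = [12:05, 18:00].
audit [10:50, 17:20] → overlaps → no.
build [18:50, 20:10] → after → no.
compaction [12:25, 17:20] → during → no.
demo [08:40, 08:50] → before → no.
interview [06:20, 10:50] → before → no.
load_test [12:00, 17:25] → overlaps → no.
planning [13:15, 17:20] → during → no.
snapshot [18:00, 21:35] → met-by → no.
triage [06:25, 07:00] → before → no.
Total: 0.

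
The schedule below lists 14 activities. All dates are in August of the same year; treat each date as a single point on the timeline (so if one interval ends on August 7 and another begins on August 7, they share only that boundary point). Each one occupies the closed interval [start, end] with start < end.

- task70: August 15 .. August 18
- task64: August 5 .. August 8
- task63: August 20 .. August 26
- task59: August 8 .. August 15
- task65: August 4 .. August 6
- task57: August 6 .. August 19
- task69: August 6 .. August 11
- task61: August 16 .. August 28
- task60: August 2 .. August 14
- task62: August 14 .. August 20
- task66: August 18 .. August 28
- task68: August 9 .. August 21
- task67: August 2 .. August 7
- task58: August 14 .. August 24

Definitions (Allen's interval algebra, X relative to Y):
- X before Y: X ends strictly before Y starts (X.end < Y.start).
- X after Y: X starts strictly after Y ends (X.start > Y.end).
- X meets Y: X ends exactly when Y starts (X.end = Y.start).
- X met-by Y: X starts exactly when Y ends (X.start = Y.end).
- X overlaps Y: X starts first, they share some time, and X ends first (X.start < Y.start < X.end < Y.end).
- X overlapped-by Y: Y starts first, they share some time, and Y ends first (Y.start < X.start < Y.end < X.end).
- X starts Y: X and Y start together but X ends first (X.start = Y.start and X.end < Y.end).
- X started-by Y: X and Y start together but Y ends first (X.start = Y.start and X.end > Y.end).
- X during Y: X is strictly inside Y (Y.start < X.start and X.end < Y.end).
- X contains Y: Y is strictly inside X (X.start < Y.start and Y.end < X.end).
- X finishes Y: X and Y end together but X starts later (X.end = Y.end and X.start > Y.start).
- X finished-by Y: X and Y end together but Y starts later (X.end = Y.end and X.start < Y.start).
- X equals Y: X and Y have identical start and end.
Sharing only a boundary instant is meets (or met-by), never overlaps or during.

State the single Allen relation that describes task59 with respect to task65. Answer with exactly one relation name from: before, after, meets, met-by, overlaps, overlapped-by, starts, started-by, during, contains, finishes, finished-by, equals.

after

task59 = [August 8, August 15]; task65 = [August 4, August 6].
Compare endpoints: task59.start > task65.start, task59.start > task65.end, task59.end > task65.start, task59.end > task65.end.
That pattern is 'after'.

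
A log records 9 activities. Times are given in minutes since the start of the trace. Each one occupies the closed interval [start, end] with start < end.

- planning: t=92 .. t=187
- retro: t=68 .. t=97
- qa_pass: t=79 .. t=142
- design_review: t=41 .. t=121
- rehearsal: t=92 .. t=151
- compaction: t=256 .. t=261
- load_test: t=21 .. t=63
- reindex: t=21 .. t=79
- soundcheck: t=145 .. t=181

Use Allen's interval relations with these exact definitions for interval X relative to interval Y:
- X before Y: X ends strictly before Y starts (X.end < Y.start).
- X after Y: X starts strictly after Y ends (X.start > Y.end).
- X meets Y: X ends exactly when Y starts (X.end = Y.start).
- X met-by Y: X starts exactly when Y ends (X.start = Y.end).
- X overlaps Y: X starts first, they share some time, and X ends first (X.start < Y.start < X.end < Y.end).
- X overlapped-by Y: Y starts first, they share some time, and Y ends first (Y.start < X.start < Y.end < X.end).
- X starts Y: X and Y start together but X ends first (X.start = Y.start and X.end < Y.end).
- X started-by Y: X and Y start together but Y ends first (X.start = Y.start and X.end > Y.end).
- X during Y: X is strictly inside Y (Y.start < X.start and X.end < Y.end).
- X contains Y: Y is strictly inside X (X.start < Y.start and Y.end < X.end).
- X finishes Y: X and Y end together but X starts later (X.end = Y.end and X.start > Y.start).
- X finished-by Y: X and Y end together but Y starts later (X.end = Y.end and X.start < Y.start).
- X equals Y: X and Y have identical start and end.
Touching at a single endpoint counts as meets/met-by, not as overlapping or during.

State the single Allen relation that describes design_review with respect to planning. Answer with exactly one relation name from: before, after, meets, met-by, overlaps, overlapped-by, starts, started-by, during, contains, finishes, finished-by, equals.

overlaps

design_review = [t=41, t=121]; planning = [t=92, t=187].
Compare endpoints: design_review.start < planning.start, design_review.start < planning.end, design_review.end > planning.start, design_review.end < planning.end.
That pattern is 'overlaps'.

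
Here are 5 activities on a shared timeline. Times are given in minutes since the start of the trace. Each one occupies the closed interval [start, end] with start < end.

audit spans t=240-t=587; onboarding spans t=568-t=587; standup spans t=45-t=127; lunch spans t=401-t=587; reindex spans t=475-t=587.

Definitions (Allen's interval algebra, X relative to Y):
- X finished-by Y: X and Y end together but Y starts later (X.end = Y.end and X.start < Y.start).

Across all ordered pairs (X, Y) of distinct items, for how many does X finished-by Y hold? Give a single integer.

6

Checking all 20 ordered pairs for relation 'finished-by'; matching pairs in alphabetical order:
(audit, lunch): audit finished-by lunch ✓
(audit, onboarding): audit finished-by onboarding ✓
(audit, reindex): audit finished-by reindex ✓
(lunch, onboarding): lunch finished-by onboarding ✓
(lunch, reindex): lunch finished-by reindex ✓
(reindex, onboarding): reindex finished-by onboarding ✓
Count: 6.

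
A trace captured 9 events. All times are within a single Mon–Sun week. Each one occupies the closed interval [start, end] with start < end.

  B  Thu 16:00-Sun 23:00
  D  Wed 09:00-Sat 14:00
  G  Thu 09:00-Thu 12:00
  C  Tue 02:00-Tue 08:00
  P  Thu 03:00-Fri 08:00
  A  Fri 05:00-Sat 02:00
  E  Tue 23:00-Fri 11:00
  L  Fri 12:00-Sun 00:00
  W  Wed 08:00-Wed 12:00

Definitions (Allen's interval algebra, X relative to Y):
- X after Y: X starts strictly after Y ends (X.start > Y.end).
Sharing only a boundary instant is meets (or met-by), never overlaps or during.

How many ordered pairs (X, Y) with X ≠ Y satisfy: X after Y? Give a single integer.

Checking all 72 ordered pairs for relation 'after'; matching pairs in alphabetical order:
(A, C): A after C ✓
(A, G): A after G ✓
(A, W): A after W ✓
(B, C): B after C ✓
(B, G): B after G ✓
(B, W): B after W ✓
(D, C): D after C ✓
(E, C): E after C ✓
(G, C): G after C ✓
(G, W): G after W ✓
(L, C): L after C ✓
(L, E): L after E ✓
(L, G): L after G ✓
(L, P): L after P ✓
(L, W): L after W ✓
(P, C): P after C ✓
(P, W): P after W ✓
(W, C): W after C ✓
Count: 18.

18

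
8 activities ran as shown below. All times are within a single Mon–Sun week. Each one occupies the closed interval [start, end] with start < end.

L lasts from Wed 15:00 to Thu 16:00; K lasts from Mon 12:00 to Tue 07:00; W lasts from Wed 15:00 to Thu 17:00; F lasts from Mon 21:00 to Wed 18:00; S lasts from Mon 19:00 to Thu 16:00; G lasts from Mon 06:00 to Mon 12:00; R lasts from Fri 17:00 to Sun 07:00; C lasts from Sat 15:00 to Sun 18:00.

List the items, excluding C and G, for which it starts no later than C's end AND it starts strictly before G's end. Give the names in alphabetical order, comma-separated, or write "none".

Conditions: its start is no later than C's end (X.start <= Sun 18:00) AND its start is strictly before G's end (X.start < Mon 12:00).
F: start Mon 21:00 <= Sun 18:00? ✓; start Mon 21:00 < Mon 12:00? ✗ → no.
K: start Mon 12:00 <= Sun 18:00? ✓; start Mon 12:00 < Mon 12:00? ✗ → no.
L: start Wed 15:00 <= Sun 18:00? ✓; start Wed 15:00 < Mon 12:00? ✗ → no.
R: start Fri 17:00 <= Sun 18:00? ✓; start Fri 17:00 < Mon 12:00? ✗ → no.
S: start Mon 19:00 <= Sun 18:00? ✓; start Mon 19:00 < Mon 12:00? ✗ → no.
W: start Wed 15:00 <= Sun 18:00? ✓; start Wed 15:00 < Mon 12:00? ✗ → no.
Result: none.

none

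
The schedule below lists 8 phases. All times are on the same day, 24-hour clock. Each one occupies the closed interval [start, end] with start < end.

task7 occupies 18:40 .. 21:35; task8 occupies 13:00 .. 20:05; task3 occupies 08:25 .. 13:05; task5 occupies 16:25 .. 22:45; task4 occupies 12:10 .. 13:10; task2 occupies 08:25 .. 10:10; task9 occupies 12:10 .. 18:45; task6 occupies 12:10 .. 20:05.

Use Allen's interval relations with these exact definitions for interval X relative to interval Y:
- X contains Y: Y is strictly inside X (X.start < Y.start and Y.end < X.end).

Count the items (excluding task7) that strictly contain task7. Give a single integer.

Target task7 = [18:40, 21:35].
task2 [08:25, 10:10] → before → no.
task3 [08:25, 13:05] → before → no.
task4 [12:10, 13:10] → before → no.
task5 [16:25, 22:45] → contains → counts.
task6 [12:10, 20:05] → overlaps → no.
task8 [13:00, 20:05] → overlaps → no.
task9 [12:10, 18:45] → overlaps → no.
Total: 1.

1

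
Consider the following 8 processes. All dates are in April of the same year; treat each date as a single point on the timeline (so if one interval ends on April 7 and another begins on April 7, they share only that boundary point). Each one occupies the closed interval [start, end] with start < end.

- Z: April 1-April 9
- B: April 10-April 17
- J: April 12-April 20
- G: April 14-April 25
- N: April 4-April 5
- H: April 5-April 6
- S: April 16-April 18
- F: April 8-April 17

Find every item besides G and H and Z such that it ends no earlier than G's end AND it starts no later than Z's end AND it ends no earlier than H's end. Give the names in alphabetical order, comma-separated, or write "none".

Conditions: its end is no earlier than G's end (X.end >= April 25) AND its start is no later than Z's end (X.start <= April 9) AND its end is no earlier than H's end (X.end >= April 6).
B: end April 17 >= April 25? ✗; start April 10 <= April 9? ✗; end April 17 >= April 6? ✓ → no.
F: end April 17 >= April 25? ✗; start April 8 <= April 9? ✓; end April 17 >= April 6? ✓ → no.
J: end April 20 >= April 25? ✗; start April 12 <= April 9? ✗; end April 20 >= April 6? ✓ → no.
N: end April 5 >= April 25? ✗; start April 4 <= April 9? ✓; end April 5 >= April 6? ✗ → no.
S: end April 18 >= April 25? ✗; start April 16 <= April 9? ✗; end April 18 >= April 6? ✓ → no.
Result: none.

none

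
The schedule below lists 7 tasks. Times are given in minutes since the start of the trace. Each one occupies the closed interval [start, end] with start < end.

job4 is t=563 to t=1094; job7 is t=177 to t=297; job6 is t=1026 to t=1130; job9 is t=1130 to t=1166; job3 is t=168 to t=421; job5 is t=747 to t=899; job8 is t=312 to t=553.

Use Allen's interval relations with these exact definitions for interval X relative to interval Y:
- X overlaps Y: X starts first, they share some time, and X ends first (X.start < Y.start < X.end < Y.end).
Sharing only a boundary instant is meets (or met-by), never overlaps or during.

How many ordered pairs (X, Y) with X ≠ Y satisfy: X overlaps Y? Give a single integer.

2

Checking all 42 ordered pairs for relation 'overlaps'; matching pairs in alphabetical order:
(job3, job8): job3 overlaps job8 ✓
(job4, job6): job4 overlaps job6 ✓
Count: 2.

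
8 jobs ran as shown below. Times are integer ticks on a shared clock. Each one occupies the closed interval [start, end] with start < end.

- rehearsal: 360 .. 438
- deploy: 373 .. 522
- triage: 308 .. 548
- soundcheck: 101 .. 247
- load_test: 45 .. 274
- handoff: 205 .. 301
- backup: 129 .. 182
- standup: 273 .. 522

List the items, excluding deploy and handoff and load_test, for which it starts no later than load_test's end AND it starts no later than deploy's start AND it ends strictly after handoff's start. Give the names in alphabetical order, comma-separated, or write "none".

Conditions: its start is no later than load_test's end (X.start <= 274) AND its start is no later than deploy's start (X.start <= 373) AND its end is strictly after handoff's start (X.end > 205).
backup: start 129 <= 274? ✓; start 129 <= 373? ✓; end 182 > 205? ✗ → no.
rehearsal: start 360 <= 274? ✗; start 360 <= 373? ✓; end 438 > 205? ✓ → no.
soundcheck: start 101 <= 274? ✓; start 101 <= 373? ✓; end 247 > 205? ✓ → yes.
standup: start 273 <= 274? ✓; start 273 <= 373? ✓; end 522 > 205? ✓ → yes.
triage: start 308 <= 274? ✗; start 308 <= 373? ✓; end 548 > 205? ✓ → no.
Result: soundcheck, standup.

soundcheck, standup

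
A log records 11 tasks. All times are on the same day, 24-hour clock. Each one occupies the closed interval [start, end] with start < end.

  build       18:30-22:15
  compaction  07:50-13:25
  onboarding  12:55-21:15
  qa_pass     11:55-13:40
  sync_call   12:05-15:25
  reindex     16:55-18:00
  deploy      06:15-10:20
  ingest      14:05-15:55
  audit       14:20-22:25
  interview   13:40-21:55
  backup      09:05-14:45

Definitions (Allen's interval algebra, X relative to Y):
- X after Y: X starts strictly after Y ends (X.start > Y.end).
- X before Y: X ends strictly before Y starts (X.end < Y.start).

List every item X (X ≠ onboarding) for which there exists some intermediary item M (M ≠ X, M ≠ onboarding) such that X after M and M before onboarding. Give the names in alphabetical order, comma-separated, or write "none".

Target onboarding = [12:55, 21:15].
Intermediaries M with M before onboarding: deploy.
Via deploy — items with X after deploy: audit, build, ingest, interview, qa_pass, reindex, sync_call.
Union: audit, build, ingest, interview, qa_pass, reindex, sync_call.

audit, build, ingest, interview, qa_pass, reindex, sync_call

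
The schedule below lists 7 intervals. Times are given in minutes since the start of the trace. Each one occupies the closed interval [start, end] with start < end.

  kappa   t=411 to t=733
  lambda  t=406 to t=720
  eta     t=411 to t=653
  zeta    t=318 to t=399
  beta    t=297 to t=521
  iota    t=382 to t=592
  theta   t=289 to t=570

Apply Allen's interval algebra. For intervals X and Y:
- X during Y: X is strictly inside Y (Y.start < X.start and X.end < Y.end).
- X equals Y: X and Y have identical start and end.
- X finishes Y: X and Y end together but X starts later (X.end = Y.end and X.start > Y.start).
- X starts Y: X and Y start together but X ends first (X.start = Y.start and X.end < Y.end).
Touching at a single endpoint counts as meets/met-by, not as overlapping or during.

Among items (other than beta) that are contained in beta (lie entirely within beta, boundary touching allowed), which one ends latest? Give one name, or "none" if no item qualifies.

Target beta = [t=297, t=521].
eta [t=411, t=653] → overlapped-by → excluded.
iota [t=382, t=592] → overlapped-by → excluded.
kappa [t=411, t=733] → overlapped-by → excluded.
lambda [t=406, t=720] → overlapped-by → excluded.
theta [t=289, t=570] → contains → excluded.
zeta [t=318, t=399] → during → candidate.
Among candidates, latest end is t=399 → zeta.

zeta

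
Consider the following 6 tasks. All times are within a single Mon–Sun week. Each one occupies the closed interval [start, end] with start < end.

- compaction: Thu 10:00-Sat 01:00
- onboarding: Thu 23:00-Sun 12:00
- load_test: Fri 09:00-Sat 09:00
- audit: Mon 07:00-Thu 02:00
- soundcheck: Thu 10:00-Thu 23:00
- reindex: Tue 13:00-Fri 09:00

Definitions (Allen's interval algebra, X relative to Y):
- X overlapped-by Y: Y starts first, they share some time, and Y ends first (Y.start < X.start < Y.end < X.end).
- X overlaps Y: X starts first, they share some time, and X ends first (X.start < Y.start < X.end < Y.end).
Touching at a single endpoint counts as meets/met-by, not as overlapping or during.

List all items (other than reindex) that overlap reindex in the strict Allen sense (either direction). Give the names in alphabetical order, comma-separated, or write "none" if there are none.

Target reindex = [Tue 13:00, Fri 09:00].
audit [Mon 07:00, Thu 02:00] → overlaps → yes.
compaction [Thu 10:00, Sat 01:00] → overlapped-by → yes.
load_test [Fri 09:00, Sat 09:00] → met-by → no.
onboarding [Thu 23:00, Sun 12:00] → overlapped-by → yes.
soundcheck [Thu 10:00, Thu 23:00] → during → no.
Result: audit, compaction, onboarding.

audit, compaction, onboarding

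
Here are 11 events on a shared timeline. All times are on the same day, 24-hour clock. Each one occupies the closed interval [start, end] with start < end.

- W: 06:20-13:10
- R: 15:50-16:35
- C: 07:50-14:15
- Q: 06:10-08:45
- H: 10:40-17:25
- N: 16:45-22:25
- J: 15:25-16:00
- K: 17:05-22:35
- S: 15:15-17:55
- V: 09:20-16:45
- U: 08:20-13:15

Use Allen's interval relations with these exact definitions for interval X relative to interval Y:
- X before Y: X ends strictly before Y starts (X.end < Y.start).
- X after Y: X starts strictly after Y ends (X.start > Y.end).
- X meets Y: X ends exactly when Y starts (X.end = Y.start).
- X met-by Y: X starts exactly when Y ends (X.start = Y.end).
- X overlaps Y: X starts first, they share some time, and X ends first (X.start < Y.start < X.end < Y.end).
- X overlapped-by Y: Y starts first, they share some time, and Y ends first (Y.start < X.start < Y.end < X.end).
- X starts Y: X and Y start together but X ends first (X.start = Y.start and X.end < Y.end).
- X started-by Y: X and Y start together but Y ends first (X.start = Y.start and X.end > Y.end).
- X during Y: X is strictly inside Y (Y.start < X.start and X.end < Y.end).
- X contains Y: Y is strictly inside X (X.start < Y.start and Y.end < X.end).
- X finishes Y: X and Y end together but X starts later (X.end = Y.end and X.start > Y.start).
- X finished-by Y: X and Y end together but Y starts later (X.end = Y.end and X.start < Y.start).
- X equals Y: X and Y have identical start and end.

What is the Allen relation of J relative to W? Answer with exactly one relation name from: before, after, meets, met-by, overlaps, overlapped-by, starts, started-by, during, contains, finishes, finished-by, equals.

after

J = [15:25, 16:00]; W = [06:20, 13:10].
Compare endpoints: J.start > W.start, J.start > W.end, J.end > W.start, J.end > W.end.
That pattern is 'after'.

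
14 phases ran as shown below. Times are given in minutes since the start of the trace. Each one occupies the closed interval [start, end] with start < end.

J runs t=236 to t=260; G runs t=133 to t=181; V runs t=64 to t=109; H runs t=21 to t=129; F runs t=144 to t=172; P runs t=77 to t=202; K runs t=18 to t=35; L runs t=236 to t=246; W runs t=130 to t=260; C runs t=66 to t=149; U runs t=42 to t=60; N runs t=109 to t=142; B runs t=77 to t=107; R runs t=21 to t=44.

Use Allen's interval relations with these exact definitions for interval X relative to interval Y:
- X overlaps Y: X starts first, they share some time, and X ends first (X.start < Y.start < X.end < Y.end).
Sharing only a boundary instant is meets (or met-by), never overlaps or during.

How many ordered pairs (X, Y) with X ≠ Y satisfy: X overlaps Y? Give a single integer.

Checking all 182 ordered pairs for relation 'overlaps'; matching pairs in alphabetical order:
(C, F): C overlaps F ✓
(C, G): C overlaps G ✓
(C, P): C overlaps P ✓
(C, W): C overlaps W ✓
(H, C): H overlaps C ✓
(H, N): H overlaps N ✓
(H, P): H overlaps P ✓
(K, H): K overlaps H ✓
(K, R): K overlaps R ✓
(N, G): N overlaps G ✓
(N, W): N overlaps W ✓
(P, W): P overlaps W ✓
(R, U): R overlaps U ✓
(V, C): V overlaps C ✓
(V, P): V overlaps P ✓
Count: 15.

15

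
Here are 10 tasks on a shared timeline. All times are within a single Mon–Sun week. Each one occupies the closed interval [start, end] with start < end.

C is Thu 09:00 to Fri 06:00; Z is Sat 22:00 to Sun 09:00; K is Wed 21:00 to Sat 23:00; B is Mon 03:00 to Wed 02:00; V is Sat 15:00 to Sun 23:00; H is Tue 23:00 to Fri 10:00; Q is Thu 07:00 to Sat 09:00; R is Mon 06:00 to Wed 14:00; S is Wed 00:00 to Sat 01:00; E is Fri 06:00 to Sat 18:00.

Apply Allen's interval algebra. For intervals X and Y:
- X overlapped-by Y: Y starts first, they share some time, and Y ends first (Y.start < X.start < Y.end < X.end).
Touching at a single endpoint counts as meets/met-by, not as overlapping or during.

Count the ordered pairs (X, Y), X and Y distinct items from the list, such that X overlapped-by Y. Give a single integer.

16

Checking all 90 ordered pairs for relation 'overlapped-by'; matching pairs in alphabetical order:
(E, H): E overlapped-by H ✓
(E, Q): E overlapped-by Q ✓
(E, S): E overlapped-by S ✓
(H, B): H overlapped-by B ✓
(H, R): H overlapped-by R ✓
(K, H): K overlapped-by H ✓
(K, S): K overlapped-by S ✓
(Q, H): Q overlapped-by H ✓
(Q, S): Q overlapped-by S ✓
(R, B): R overlapped-by B ✓
(S, B): S overlapped-by B ✓
(S, H): S overlapped-by H ✓
(S, R): S overlapped-by R ✓
(V, E): V overlapped-by E ✓
(V, K): V overlapped-by K ✓
(Z, K): Z overlapped-by K ✓
Count: 16.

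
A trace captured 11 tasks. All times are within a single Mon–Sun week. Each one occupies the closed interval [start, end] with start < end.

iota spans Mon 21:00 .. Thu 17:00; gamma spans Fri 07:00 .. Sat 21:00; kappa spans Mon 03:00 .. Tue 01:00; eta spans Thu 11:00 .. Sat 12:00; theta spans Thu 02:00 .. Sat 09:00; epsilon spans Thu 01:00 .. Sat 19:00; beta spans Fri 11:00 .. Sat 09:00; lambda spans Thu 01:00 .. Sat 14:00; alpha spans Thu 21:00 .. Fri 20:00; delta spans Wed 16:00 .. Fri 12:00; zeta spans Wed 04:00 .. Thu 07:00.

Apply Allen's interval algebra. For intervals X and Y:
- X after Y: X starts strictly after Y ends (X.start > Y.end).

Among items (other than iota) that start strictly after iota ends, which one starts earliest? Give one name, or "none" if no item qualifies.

alpha

Target iota = [Mon 21:00, Thu 17:00].
alpha [Thu 21:00, Fri 20:00] → after → candidate.
beta [Fri 11:00, Sat 09:00] → after → candidate.
delta [Wed 16:00, Fri 12:00] → overlapped-by → excluded.
epsilon [Thu 01:00, Sat 19:00] → overlapped-by → excluded.
eta [Thu 11:00, Sat 12:00] → overlapped-by → excluded.
gamma [Fri 07:00, Sat 21:00] → after → candidate.
kappa [Mon 03:00, Tue 01:00] → overlaps → excluded.
lambda [Thu 01:00, Sat 14:00] → overlapped-by → excluded.
theta [Thu 02:00, Sat 09:00] → overlapped-by → excluded.
zeta [Wed 04:00, Thu 07:00] → during → excluded.
Among candidates, earliest start is Thu 21:00 → alpha.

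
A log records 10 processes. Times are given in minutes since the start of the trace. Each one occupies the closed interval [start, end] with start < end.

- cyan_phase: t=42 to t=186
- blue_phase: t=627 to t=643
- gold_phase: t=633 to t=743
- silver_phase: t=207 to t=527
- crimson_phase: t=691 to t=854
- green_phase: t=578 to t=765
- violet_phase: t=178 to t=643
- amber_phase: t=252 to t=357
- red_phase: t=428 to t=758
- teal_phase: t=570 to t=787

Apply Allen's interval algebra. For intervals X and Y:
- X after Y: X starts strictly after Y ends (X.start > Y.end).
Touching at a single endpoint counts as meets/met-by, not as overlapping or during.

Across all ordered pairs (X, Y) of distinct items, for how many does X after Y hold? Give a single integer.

Checking all 90 ordered pairs for relation 'after'; matching pairs in alphabetical order:
(amber_phase, cyan_phase): amber_phase after cyan_phase ✓
(blue_phase, amber_phase): blue_phase after amber_phase ✓
(blue_phase, cyan_phase): blue_phase after cyan_phase ✓
(blue_phase, silver_phase): blue_phase after silver_phase ✓
(crimson_phase, amber_phase): crimson_phase after amber_phase ✓
(crimson_phase, blue_phase): crimson_phase after blue_phase ✓
(crimson_phase, cyan_phase): crimson_phase after cyan_phase ✓
(crimson_phase, silver_phase): crimson_phase after silver_phase ✓
(crimson_phase, violet_phase): crimson_phase after violet_phase ✓
(gold_phase, amber_phase): gold_phase after amber_phase ✓
(gold_phase, cyan_phase): gold_phase after cyan_phase ✓
(gold_phase, silver_phase): gold_phase after silver_phase ✓
(green_phase, amber_phase): green_phase after amber_phase ✓
(green_phase, cyan_phase): green_phase after cyan_phase ✓
(green_phase, silver_phase): green_phase after silver_phase ✓
(red_phase, amber_phase): red_phase after amber_phase ✓
(red_phase, cyan_phase): red_phase after cyan_phase ✓
(silver_phase, cyan_phase): silver_phase after cyan_phase ✓
(teal_phase, amber_phase): teal_phase after amber_phase ✓
(teal_phase, cyan_phase): teal_phase after cyan_phase ✓
(teal_phase, silver_phase): teal_phase after silver_phase ✓
Count: 21.

21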